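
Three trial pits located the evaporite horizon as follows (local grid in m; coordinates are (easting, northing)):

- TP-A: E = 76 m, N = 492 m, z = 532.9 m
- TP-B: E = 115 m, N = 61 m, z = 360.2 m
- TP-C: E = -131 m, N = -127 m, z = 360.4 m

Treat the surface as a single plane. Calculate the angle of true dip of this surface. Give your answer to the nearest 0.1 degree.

25.3°

Two edge vectors: TP-A→TP-B = (39, -431, -172.7), TP-A→TP-C = (-207, -619, -172.5).
Normal n = (TP-A→TP-B) × (TP-A→TP-C) = (-32553.8, 42476.4, -113358).
So ∂z/∂E = −n_x/n_z = −0.28718 and ∂z/∂N = −n_y/n_z = 0.37471.
Gradient magnitude |∇z| = √(a² + b²) = √(0.08247 + 0.14041) = 0.47210.
True dip = arctan(0.47210) = 25.3°, dipping toward SE (azimuth ≈ 143°).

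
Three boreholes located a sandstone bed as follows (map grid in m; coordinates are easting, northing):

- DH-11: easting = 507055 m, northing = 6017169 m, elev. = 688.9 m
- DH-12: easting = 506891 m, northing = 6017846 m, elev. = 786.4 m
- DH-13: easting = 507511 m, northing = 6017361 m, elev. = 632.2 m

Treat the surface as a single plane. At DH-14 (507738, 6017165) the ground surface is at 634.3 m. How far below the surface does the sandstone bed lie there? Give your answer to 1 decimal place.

60.5 m

Two edge vectors: DH-11→DH-12 = (-164, 677, 97.5), DH-11→DH-13 = (456, 192, -56.7).
Normal n = (DH-11→DH-12) × (DH-11→DH-13) = (-57105.9, 35161.2, -340200).
So ∂z/∂easting = −n_x/n_z = −0.167859788 and ∂z/∂northing = −n_y/n_z = 0.103354497.
Intercept c from DH-11: 688.9 + 85114.14 − 621901.48 = −536098.43.
At (507738, 6017165): z_contact = −85228.79 + 621901.06 − 536098.43 = 573.84 m.
Depth below ground = 634.3 − 573.84 = 60.5 m.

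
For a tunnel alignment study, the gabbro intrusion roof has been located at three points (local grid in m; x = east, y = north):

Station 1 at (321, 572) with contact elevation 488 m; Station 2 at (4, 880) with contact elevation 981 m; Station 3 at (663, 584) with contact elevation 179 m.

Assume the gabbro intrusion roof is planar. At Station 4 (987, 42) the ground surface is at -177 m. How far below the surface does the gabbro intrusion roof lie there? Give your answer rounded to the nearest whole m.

Let the plane be z = a·x + b·y + c.
Station 2−Station 1: −317a + 308b = 493;  Station 3−Station 1: 342a + 12b = −309.
Solving gives a = −0.92622, b = 0.64736.
Then c = 488 − a·321 − b·572 = 415.03.
At (987, 42): z_contact = −914.2 + 27.2 + 415.03 = -472.0 m.
Depth below ground = -177 − (-472.0) = 295 m.

295 m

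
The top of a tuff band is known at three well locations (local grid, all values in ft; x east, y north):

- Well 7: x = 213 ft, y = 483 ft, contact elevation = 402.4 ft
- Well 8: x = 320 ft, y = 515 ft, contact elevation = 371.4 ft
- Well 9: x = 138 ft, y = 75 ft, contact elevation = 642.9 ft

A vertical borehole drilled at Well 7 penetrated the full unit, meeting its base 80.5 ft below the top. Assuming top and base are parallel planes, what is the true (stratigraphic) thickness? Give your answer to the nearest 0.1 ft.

Let the plane be z = a·x + b·y + c.
Well 8−Well 7: 107a + 32b = −31;  Well 9−Well 7: −75a − 408b = 240.5.
Solving gives a = −0.12003, b = −0.56740.
|∇z| = √(a²+b²) = 0.57995, so dip δ = arctan(0.57995) = 30.11°.
True thickness = vertical thickness × cos δ = 80.5 × cos 30.11° = 69.6 ft.

69.6 ft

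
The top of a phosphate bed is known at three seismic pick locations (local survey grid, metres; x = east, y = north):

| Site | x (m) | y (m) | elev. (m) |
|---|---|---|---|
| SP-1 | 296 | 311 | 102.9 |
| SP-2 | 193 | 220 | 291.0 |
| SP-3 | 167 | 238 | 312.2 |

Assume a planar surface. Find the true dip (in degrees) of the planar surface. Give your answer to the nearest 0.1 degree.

Two edge vectors: SP-1→SP-2 = (-103, -91, 188.1), SP-1→SP-3 = (-129, -73, 209.3).
Normal n = (SP-1→SP-2) × (SP-1→SP-3) = (-5315, -2707, -4220).
So ∂z/∂x = −n_x/n_z = −1.25948 and ∂z/∂y = −n_y/n_z = −0.64147.
Gradient magnitude |∇z| = √(a² + b²) = √(1.58629 + 0.41148) = 1.41342.
True dip = arctan(1.41342) = 54.7°, dipping toward ENE (azimuth ≈ 063°).

54.7°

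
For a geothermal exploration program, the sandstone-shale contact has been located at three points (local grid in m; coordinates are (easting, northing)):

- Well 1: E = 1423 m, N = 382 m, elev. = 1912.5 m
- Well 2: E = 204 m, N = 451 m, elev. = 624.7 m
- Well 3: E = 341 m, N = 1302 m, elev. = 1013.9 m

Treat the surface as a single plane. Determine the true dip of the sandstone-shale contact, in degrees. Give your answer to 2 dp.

47.98°

Two edge vectors: Well 1→Well 2 = (-1219, 69, -1287.8), Well 1→Well 3 = (-1082, 920, -898.6).
Normal n = (Well 1→Well 2) × (Well 1→Well 3) = (1122772.6, 298006.2, -1046822).
So ∂z/∂E = −n_x/n_z = 1.07255 and ∂z/∂N = −n_y/n_z = 0.28468.
Gradient magnitude |∇z| = √(a² + b²) = √(1.15037 + 0.08104) = 1.10969.
True dip = arctan(1.10969) = 47.98°, dipping toward WSW (azimuth ≈ 255°).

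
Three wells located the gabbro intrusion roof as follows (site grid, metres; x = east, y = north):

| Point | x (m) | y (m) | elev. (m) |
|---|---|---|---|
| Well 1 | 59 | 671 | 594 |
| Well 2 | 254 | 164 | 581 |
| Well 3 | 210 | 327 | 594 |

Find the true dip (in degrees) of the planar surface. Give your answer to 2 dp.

Two edge vectors: Well 1→Well 2 = (195, -507, -13), Well 1→Well 3 = (151, -344, 0).
Normal n = (Well 1→Well 2) × (Well 1→Well 3) = (-4472, -1963, 9477).
So ∂z/∂x = −n_x/n_z = 0.47188 and ∂z/∂y = −n_y/n_z = 0.20713.
Gradient magnitude |∇z| = √(a² + b²) = √(0.22267 + 0.04290) = 0.51534.
True dip = arctan(0.51534) = 27.26°, dipping toward WSW (azimuth ≈ 246°).

27.26°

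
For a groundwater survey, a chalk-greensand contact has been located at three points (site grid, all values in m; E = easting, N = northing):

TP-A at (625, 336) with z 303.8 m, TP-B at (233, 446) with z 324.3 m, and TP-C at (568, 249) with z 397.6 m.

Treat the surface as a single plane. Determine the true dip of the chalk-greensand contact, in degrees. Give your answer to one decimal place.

Let the plane be z = a·E + b·N + c.
TP-B−TP-A: −392a + 110b = 20.5;  TP-C−TP-A: −57a − 87b = 93.8.
Solving gives a = −0.29973, b = −0.88178.
Gradient magnitude |∇z| = √(a² + b²) = √(0.08984 + 0.77754) = 0.93133.
True dip = arctan(0.93133) = 43.0°, dipping toward NNE (azimuth ≈ 019°).

43.0°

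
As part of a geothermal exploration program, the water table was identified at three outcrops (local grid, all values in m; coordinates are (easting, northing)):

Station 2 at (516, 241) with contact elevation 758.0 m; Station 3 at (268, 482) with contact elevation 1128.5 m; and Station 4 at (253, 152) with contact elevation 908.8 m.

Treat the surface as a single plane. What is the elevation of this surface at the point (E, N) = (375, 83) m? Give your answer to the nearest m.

Let the plane be z = a·E + b·N + c.
Station 3−Station 2: −248a + 241b = 370.5;  Station 4−Station 2: −263a − 89b = 150.8.
Solving gives a = −0.81116, b = 0.70263.
Then c = 758 − a·516 − b·241 = 1007.22.
At (375, 83): z = −304.2 + 58.3 + 1007.22 = 761.4 m.

761 m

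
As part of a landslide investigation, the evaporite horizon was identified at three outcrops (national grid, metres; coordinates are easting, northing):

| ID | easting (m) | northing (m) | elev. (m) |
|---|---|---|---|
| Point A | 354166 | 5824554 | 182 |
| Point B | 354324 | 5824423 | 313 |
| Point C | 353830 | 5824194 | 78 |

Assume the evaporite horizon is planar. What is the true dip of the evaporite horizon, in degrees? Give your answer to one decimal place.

Two edge vectors: Point A→Point B = (158, -131, 131), Point A→Point C = (-336, -360, -104).
Normal n = (Point A→Point B) × (Point A→Point C) = (60784, -27584, -100896).
So ∂z/∂easting = −n_x/n_z = 0.60244 and ∂z/∂northing = −n_y/n_z = −0.27339.
Gradient magnitude |∇z| = √(a² + b²) = √(0.36294 + 0.07474) = 0.66157.
True dip = arctan(0.66157) = 33.5°, dipping toward WNW (azimuth ≈ 294°).

33.5°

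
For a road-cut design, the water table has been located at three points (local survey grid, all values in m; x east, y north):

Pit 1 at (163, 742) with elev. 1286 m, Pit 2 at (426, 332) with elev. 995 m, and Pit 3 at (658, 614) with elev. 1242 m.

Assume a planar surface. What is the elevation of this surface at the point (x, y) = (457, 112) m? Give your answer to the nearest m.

Two edge vectors: Pit 1→Pit 2 = (263, -410, -291), Pit 1→Pit 3 = (495, -128, -44).
Normal n = (Pit 1→Pit 2) × (Pit 1→Pit 3) = (-19208, -132473, 169286).
So ∂z/∂x = −n_x/n_z = 0.11346 and ∂z/∂y = −n_y/n_z = 0.78254.
Intercept c from Pit 1: 1286 − 18.49 − 580.64 = 686.86.
At (457, 112): z = 51.9 + 87.6 + 686.86 = 826.4 m.

826 m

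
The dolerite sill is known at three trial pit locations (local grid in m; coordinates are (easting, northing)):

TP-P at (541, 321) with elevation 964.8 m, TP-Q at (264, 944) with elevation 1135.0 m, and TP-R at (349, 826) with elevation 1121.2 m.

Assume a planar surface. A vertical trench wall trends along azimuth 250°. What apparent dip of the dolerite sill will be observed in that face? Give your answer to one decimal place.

35.5°

Two edge vectors: TP-P→TP-Q = (-277, 623, 170.2), TP-P→TP-R = (-192, 505, 156.4).
Normal n = (TP-P→TP-Q) × (TP-P→TP-R) = (11486.2, 10644.4, -20269).
So ∂z/∂E = −n_x/n_z = 0.56669 and ∂z/∂N = −n_y/n_z = 0.52516.
Unit vector along 250° is (sin 250°, cos 250°) = (-0.9397, -0.3420).
Slope in that direction = a·(-0.9397) + b·(-0.3420) = −0.71213.
Apparent dip = arctan|0.71213| = 35.5° (true dip is 37.7°, so apparent ≤ true as expected).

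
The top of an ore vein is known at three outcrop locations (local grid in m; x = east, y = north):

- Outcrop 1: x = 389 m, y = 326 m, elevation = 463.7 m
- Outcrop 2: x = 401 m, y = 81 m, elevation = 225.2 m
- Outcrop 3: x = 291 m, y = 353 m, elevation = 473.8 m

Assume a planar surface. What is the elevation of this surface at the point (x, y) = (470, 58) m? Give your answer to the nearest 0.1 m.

Two edge vectors: Outcrop 1→Outcrop 2 = (12, -245, -238.5), Outcrop 1→Outcrop 3 = (-98, 27, 10.1).
Normal n = (Outcrop 1→Outcrop 2) × (Outcrop 1→Outcrop 3) = (3965, 23251.8, -23686).
So ∂z/∂x = −n_x/n_z = 0.16740 and ∂z/∂y = −n_y/n_z = 0.98167.
Intercept c from Outcrop 1: 463.7 − 65.12 − 320.02 = 78.56.
At (470, 58): z = 78.7 + 56.9 + 78.56 = 214.2 m.

214.2 m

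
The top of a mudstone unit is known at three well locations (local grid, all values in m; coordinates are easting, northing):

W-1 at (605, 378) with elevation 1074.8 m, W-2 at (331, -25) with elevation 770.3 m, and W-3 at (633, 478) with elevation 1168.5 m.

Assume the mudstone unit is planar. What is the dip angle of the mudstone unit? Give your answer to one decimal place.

49.2°

Let the plane be z = a·easting + b·northing + c.
W-2−W-1: −274a − 403b = −304.5;  W-3−W-1: 28a + 100b = 93.7.
Solving gives a = −0.45365, b = 1.06402.
Gradient magnitude |∇z| = √(a² + b²) = √(0.20580 + 1.13215) = 1.15670.
True dip = arctan(1.15670) = 49.2°, dipping toward SSE (azimuth ≈ 157°).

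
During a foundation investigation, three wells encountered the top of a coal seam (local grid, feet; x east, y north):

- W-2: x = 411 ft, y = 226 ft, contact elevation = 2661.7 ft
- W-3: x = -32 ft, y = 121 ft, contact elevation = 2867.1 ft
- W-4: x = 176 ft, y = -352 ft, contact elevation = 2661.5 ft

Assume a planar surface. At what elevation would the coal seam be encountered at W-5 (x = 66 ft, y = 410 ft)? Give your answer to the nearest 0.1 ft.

Two edge vectors: W-2→W-3 = (-443, -105, 205.4), W-2→W-4 = (-235, -578, -0.2).
Normal n = (W-2→W-3) × (W-2→W-4) = (118742.2, -48357.6, 231379).
So ∂z/∂x = −n_x/n_z = −0.51319 and ∂z/∂y = −n_y/n_z = 0.20900.
Intercept c from W-2: 2661.7 + 210.92 − 47.23 = 2825.39.
At (66, 410): z = −33.9 + 85.7 + 2825.39 = 2877.2 ft.

2877.2 ft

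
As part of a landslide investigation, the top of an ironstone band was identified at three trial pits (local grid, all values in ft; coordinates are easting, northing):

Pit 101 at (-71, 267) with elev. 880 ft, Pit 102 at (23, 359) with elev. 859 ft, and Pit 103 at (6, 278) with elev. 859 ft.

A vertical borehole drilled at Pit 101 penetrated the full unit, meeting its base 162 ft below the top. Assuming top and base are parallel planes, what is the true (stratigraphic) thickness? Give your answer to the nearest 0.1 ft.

Two edge vectors: Pit 101→Pit 102 = (94, 92, -21), Pit 101→Pit 103 = (77, 11, -21).
Normal n = (Pit 101→Pit 102) × (Pit 101→Pit 103) = (-1701, 357, -6050).
So ∂z/∂easting = −n_x/n_z = −0.28116 and ∂z/∂northing = −n_y/n_z = 0.05901.
|∇z| = √(a²+b²) = 0.28728, so dip δ = arctan(0.28728) = 16.03°.
True thickness = vertical thickness × cos δ = 162 × cos 16.03° = 155.7 ft.

155.7 ft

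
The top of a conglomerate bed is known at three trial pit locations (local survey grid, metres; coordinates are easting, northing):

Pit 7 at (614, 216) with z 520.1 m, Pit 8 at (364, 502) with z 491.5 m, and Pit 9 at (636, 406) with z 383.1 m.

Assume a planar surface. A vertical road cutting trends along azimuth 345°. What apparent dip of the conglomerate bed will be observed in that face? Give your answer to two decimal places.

24.89°

Two edge vectors: Pit 7→Pit 8 = (-250, 286, -28.6), Pit 7→Pit 9 = (22, 190, -137).
Normal n = (Pit 7→Pit 8) × (Pit 7→Pit 9) = (-33748, -34879.2, -53792).
So ∂z/∂easting = −n_x/n_z = −0.62738 and ∂z/∂northing = −n_y/n_z = −0.64841.
Unit vector along 345° is (sin 345°, cos 345°) = (-0.2588, 0.9659).
Slope in that direction = a·(-0.2588) + b·(0.9659) = −0.46394.
Apparent dip = arctan|0.46394| = 24.89° (true dip is 42.1°, so apparent ≤ true as expected).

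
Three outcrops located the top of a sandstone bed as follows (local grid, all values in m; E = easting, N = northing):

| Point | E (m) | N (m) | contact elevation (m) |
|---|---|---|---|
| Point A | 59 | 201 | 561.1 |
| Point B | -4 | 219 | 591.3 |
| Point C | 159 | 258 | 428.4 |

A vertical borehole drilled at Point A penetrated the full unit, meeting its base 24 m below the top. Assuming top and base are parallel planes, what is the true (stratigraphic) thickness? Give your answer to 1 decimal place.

Let the plane be z = a·E + b·N + c.
Point B−Point A: −63a + 18b = 30.2;  Point C−Point A: 100a + 57b = −132.7.
Solving gives a = −0.76238, b = −0.99056.
|∇z| = √(a²+b²) = 1.24997, so dip δ = arctan(1.24997) = 51.34°.
True thickness = vertical thickness × cos δ = 24 × cos 51.34° = 15.0 m.

15.0 m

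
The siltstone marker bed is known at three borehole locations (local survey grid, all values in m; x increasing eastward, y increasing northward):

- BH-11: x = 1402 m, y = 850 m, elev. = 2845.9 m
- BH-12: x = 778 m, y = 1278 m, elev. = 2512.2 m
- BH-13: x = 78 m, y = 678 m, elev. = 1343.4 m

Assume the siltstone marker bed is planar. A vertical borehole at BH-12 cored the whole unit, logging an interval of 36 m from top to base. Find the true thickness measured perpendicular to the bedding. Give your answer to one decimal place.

22.2 m

Let the plane be z = a·x + b·y + c.
BH-12−BH-11: −624a + 428b = −333.7;  BH-13−BH-11: −1324a − 172b = −1502.5.
Solving gives a = 1.03927, b = 0.73552.
|∇z| = √(a²+b²) = 1.27321, so dip δ = arctan(1.27321) = 51.85°.
True thickness = vertical thickness × cos δ = 36 × cos 51.85° = 22.2 m.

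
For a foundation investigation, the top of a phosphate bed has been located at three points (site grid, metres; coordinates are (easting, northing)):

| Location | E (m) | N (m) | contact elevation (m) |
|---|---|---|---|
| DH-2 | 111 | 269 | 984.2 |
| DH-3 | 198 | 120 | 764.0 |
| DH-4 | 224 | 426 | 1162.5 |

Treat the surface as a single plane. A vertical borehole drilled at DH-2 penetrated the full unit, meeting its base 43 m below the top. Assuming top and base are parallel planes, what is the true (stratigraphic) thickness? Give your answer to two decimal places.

25.59 m

Let the plane be z = a·E + b·N + c.
DH-3−DH-2: 87a − 149b = −220.2;  DH-4−DH-2: 113a + 157b = 178.3.
Solving gives a = −0.26248, b = 1.32459.
|∇z| = √(a²+b²) = 1.35035, so dip δ = arctan(1.35035) = 53.48°.
True thickness = vertical thickness × cos δ = 43 × cos 53.48° = 25.59 m.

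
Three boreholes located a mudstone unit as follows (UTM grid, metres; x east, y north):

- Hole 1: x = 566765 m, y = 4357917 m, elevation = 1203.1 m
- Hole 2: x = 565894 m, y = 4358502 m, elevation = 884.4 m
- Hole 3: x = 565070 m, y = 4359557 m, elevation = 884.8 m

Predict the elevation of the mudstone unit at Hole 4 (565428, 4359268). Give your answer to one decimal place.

986.6 m

Let the plane be z = a·x + b·y + c.
Hole 2−Hole 1: −871a + 585b = −318.7;  Hole 3−Hole 1: −1695a + 1640b = −318.3.
Solving gives a = 0.770174997, b = 0.601918671.
Then c = 1203.1 − a·566765 − b·4357917 = −3058416.74.
At (565428, 4359268): z = 435478.5 + 2623924.8 − 3058416.74 = 986.6 m.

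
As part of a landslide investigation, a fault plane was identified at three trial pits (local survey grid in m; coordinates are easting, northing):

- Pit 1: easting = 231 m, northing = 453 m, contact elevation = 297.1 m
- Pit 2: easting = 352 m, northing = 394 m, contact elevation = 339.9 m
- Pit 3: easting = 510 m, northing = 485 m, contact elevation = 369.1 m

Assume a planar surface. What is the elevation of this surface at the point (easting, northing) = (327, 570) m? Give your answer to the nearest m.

Let the plane be z = a·easting + b·northing + c.
Pit 2−Pit 1: 121a − 59b = 42.8;  Pit 3−Pit 1: 279a + 32b = 72.
Solving gives a = 0.27628, b = −0.15882.
Then c = 297.1 − a·231 − b·453 = 305.22.
At (327, 570): z = 90.3 − 90.5 + 305.22 = 305.0 m.

305 m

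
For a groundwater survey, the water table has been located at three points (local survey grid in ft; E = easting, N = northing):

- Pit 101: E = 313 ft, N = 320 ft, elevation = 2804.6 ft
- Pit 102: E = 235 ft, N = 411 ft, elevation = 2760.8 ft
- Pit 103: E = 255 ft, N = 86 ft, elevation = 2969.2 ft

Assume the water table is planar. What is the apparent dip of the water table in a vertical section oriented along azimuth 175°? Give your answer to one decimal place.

Let the plane be z = a·E + b·N + c.
Pit 102−Pit 101: −78a + 91b = −43.8;  Pit 103−Pit 101: −58a − 234b = 164.6.
Solving gives a = −0.20099, b = −0.65360.
Unit vector along 175° is (sin 175°, cos 175°) = (0.0872, -0.9962).
Slope in that direction = a·(0.0872) + b·(-0.9962) = 0.63359.
Apparent dip = arctan|0.63359| = 32.4° (true dip is 34.4°, so apparent ≤ true as expected).

32.4°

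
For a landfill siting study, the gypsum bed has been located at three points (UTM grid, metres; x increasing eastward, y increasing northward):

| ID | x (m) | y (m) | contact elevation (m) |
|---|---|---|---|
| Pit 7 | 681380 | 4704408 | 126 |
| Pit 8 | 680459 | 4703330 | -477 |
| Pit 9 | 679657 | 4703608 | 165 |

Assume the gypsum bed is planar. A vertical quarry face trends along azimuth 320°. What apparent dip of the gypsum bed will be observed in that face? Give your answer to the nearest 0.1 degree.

46.0°

Two edge vectors: Pit 7→Pit 8 = (-921, -1078, -603), Pit 7→Pit 9 = (-1723, -800, 39).
Normal n = (Pit 7→Pit 8) × (Pit 7→Pit 9) = (-524442, 1074888, -1120594).
So ∂z/∂x = −n_x/n_z = −0.46800 and ∂z/∂y = −n_y/n_z = 0.95921.
Unit vector along 320° is (sin 320°, cos 320°) = (-0.6428, 0.7660).
Slope in that direction = a·(-0.6428) + b·(0.7660) = 1.03563.
Apparent dip = arctan|1.03563| = 46.0° (true dip is 46.9°, so apparent ≤ true as expected).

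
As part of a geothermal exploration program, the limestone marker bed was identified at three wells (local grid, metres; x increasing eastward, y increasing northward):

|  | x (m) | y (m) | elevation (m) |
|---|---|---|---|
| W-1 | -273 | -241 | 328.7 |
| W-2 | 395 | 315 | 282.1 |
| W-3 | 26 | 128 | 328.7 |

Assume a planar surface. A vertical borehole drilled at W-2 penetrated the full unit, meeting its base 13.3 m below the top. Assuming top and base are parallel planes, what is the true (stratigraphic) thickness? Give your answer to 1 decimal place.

Let the plane be z = a·x + b·y + c.
W-2−W-1: 668a + 556b = −46.6;  W-3−W-1: 299a + 369b = 0.
Solving gives a = −0.21428, b = 0.17363.
|∇z| = √(a²+b²) = 0.27579, so dip δ = arctan(0.27579) = 15.42°.
True thickness = vertical thickness × cos δ = 13.3 × cos 15.42° = 12.8 m.

12.8 m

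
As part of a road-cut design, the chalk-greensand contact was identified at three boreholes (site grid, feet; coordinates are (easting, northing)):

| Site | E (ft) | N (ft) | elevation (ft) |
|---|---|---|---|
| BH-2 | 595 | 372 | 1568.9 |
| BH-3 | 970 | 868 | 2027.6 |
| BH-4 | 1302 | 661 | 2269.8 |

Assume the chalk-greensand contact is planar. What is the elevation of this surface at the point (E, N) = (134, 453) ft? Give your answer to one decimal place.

Two edge vectors: BH-2→BH-3 = (375, 496, 458.7), BH-2→BH-4 = (707, 289, 700.9).
Normal n = (BH-2→BH-3) × (BH-2→BH-4) = (215082.1, 61463.4, -242297).
So ∂z/∂E = −n_x/n_z = 0.887680 and ∂z/∂N = −n_y/n_z = 0.253670.
Intercept c from BH-2: 1568.9 − 528.17 − 94.37 = 946.37.
At (134, 453): z = 118.9 + 114.9 + 946.37 = 1180.2 ft.

1180.2 ft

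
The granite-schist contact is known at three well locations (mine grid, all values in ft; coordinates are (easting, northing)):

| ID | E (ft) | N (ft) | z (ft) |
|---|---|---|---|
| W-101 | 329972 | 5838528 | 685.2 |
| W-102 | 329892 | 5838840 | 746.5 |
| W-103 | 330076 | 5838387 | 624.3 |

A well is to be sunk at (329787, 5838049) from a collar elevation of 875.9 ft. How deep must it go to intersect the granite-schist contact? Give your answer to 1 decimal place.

Two edge vectors: W-101→W-102 = (-80, 312, 61.3), W-101→W-103 = (104, -141, -60.9).
Normal n = (W-101→W-102) × (W-101→W-103) = (-10357.5, 1503.2, -21168).
So ∂z/∂E = −n_x/n_z = −0.489299887 and ∂z/∂N = −n_y/n_z = 0.071012850.
Intercept c from W-101: 685.2 + 161455.26 − 414610.51 = −252470.05.
At (329787, 5838049): z_contact = −161364.74 + 414576.50 − 252470.05 = 741.71 ft.
Depth below ground = 875.9 − 741.71 = 134.2 ft.

134.2 ft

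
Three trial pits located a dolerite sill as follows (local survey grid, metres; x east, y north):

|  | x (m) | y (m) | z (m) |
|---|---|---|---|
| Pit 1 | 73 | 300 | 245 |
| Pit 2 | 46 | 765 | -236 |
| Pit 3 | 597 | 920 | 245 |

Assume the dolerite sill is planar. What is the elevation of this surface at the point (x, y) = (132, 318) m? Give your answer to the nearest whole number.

Let the plane be z = a·x + b·y + c.
Pit 2−Pit 1: −27a + 465b = −481;  Pit 3−Pit 1: 524a + 620b = 0.
Solving gives a = 1.14524, b = −0.96791.
Then c = 245 − a·73 − b·300 = 451.77.
At (132, 318): z = 151.2 − 307.8 + 451.77 = 295.1 m.

295 m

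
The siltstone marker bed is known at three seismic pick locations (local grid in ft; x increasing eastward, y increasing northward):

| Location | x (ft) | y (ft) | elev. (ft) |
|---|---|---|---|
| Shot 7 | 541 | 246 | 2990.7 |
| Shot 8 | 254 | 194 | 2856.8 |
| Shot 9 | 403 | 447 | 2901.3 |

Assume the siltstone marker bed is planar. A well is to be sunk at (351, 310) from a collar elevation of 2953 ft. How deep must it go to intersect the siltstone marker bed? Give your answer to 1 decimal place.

61.8 ft

Let the plane be z = a·x + b·y + c.
Shot 8−Shot 7: −287a − 52b = −133.9;  Shot 9−Shot 7: −138a + 201b = −89.4.
Solving gives a = 0.48661, b = −0.11069.
Then c = 2990.7 − a·541 − b·246 = 2754.68.
At (351, 310): z_contact = 170.80 − 34.31 + 2754.68 = 2891.16 ft.
Depth below ground = 2953 − 2891.16 = 61.8 ft.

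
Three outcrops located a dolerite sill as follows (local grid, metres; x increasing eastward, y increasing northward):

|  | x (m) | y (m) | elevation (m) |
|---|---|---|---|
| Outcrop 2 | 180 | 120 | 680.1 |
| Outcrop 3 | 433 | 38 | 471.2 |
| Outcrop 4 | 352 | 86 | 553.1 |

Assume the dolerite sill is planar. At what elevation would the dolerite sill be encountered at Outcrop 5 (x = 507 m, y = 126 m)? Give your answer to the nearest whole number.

Two edge vectors: Outcrop 2→Outcrop 3 = (253, -82, -208.9), Outcrop 2→Outcrop 4 = (172, -34, -127).
Normal n = (Outcrop 2→Outcrop 3) × (Outcrop 2→Outcrop 4) = (3311.4, -3799.8, 5502).
So ∂z/∂x = −n_x/n_z = −0.60185 and ∂z/∂y = −n_y/n_z = 0.69062.
Intercept c from Outcrop 2: 680.1 + 108.33 − 82.87 = 705.56.
At (507, 126): z = −305.1 + 87.0 + 705.56 = 487.4 m.

487 m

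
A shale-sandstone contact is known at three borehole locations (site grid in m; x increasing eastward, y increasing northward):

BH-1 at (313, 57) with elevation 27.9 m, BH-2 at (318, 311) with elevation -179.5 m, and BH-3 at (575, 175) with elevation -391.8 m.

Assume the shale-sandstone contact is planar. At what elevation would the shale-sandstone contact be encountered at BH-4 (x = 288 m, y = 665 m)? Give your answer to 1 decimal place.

-422.5 m

Two edge vectors: BH-1→BH-2 = (5, 254, -207.4), BH-1→BH-3 = (262, 118, -419.7).
Normal n = (BH-1→BH-2) × (BH-1→BH-3) = (-82130.6, -52240.3, -65958).
So ∂z/∂x = −n_x/n_z = −1.24520 and ∂z/∂y = −n_y/n_z = −0.79202.
Intercept c from BH-1: 27.9 + 389.75 + 45.15 = 462.79.
At (288, 665): z = −358.6 − 526.7 + 462.79 = -422.5 m.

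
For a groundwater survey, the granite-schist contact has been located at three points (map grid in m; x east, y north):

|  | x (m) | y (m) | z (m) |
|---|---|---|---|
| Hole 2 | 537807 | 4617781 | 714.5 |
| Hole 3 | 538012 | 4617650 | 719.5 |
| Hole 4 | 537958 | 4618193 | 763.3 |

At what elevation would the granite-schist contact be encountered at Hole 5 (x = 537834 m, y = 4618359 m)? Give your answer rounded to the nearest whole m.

768 m

Let the plane be z = a·x + b·y + c.
Hole 3−Hole 2: 205a − 131b = 5;  Hole 4−Hole 2: 151a + 412b = 48.8.
Solving gives a = 0.08108901, b = 0.08872708.
Then c = 714.5 − a·537807 − b·4617781 = −452617.98.
At (537834, 4618359): z = 43612.4 + 409773.5 − 452617.98 = 768.0 m.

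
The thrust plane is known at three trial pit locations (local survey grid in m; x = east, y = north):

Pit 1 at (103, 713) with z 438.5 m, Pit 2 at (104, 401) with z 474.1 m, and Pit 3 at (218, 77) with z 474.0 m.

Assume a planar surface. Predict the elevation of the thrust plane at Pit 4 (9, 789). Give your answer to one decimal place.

Two edge vectors: Pit 1→Pit 2 = (1, -312, 35.6), Pit 1→Pit 3 = (115, -636, 35.5).
Normal n = (Pit 1→Pit 2) × (Pit 1→Pit 3) = (11565.6, 4058.5, 35244).
So ∂z/∂x = −n_x/n_z = −0.32816 and ∂z/∂y = −n_y/n_z = −0.11515.
Intercept c from Pit 1: 438.5 + 33.80 + 82.11 = 554.41.
At (9, 789): z = −3.0 − 90.9 + 554.41 = 460.6 m.

460.6 m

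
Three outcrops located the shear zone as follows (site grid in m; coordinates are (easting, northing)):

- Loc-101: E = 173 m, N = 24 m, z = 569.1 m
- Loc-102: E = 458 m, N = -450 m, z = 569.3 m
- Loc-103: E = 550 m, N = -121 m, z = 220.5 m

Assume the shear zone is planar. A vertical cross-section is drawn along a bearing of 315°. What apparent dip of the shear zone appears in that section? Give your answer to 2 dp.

18.72°

Let the plane be z = a·E + b·N + c.
Loc-102−Loc-101: 285a − 474b = 0.2;  Loc-103−Loc-101: 377a − 145b = −348.6.
Solving gives a = −1.20304, b = −0.72377.
Unit vector along 315° is (sin 315°, cos 315°) = (-0.7071, 0.7071).
Slope in that direction = a·(-0.7071) + b·(0.7071) = 0.33890.
Apparent dip = arctan|0.33890| = 18.72° (true dip is 54.5°, so apparent ≤ true as expected).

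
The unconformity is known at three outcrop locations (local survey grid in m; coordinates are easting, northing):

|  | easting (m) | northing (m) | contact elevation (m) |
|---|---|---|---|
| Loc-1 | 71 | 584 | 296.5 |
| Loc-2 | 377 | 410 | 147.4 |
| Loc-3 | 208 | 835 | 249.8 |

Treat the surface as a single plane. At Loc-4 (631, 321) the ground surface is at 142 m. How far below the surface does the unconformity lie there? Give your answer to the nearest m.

115 m

Two edge vectors: Loc-1→Loc-2 = (306, -174, -149.1), Loc-1→Loc-3 = (137, 251, -46.7).
Normal n = (Loc-1→Loc-2) × (Loc-1→Loc-3) = (45549.9, -6136.5, 100644).
So ∂z/∂easting = −n_x/n_z = −0.45258 and ∂z/∂northing = −n_y/n_z = 0.06097.
Intercept c from Loc-1: 296.5 + 32.13 − 35.61 = 293.03.
At (631, 321): z_contact = −285.6 + 19.6 + 293.03 = 27.0 m.
Depth below ground = 142 − 27.0 = 115 m.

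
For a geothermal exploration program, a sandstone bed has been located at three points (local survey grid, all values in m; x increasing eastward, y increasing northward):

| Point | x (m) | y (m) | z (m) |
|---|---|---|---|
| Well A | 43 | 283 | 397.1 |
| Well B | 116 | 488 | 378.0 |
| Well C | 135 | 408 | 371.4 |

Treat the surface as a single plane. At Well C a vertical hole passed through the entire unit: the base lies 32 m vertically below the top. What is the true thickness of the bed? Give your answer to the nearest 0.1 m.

Let the plane be z = a·x + b·y + c.
Well B−Well A: 73a + 205b = −19.1;  Well C−Well A: 92a + 125b = −25.7.
Solving gives a = −0.29594, b = 0.01221.
|∇z| = √(a²+b²) = 0.29619, so dip δ = arctan(0.29619) = 16.50°.
True thickness = vertical thickness × cos δ = 32 × cos 16.50° = 30.7 m.

30.7 m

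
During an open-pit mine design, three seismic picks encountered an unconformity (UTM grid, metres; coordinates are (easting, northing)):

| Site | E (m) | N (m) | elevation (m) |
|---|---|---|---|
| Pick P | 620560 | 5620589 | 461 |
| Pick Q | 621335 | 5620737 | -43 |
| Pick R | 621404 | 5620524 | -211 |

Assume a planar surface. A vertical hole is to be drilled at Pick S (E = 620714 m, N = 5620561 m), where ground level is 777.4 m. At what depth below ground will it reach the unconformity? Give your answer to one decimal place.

447.8 m

Let the plane be z = a·E + b·N + c.
Pick Q−Pick P: 775a + 148b = −504;  Pick R−Pick P: 844a − 65b = −672.
Solving gives a = −0.754282976, b = 0.544387205.
Then c = 461 − a·620560 − b·5620589 = −2591237.89.
At (620714, 5620561): z_contact = −468194.00 + 3059761.49 − 2591237.89 = 329.60 m.
Depth below ground = 777.4 − 329.60 = 447.8 m.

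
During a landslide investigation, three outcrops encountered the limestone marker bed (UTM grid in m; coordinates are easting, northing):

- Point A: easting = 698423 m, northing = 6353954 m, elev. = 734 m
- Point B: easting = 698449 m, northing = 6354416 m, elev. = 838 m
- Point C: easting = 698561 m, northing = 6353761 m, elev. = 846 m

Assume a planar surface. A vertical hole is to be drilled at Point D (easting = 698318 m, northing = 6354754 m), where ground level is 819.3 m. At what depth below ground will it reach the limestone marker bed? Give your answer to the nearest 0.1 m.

Two edge vectors: Point A→Point B = (26, 462, 104), Point A→Point C = (138, -193, 112).
Normal n = (Point A→Point B) × (Point A→Point C) = (71816, 11440, -68774).
So ∂z/∂easting = −n_x/n_z = 1.044231832 and ∂z/∂northing = −n_y/n_z = 0.166341932.
Intercept c from Point A: 734 − 729315.53 − 1056928.98 = −1785510.51.
At (698318, 6354754): z_contact = 729205.88 + 1057062.05 − 1785510.51 = 757.43 m.
Depth below ground = 819.3 − 757.43 = 61.9 m.

61.9 m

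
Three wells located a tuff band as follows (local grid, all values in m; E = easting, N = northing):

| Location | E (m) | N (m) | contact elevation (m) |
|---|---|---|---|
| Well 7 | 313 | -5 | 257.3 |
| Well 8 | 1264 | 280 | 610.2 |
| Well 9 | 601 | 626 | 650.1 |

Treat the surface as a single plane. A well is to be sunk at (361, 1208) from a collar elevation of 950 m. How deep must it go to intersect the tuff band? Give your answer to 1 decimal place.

Let the plane be z = a·E + b·N + c.
Well 8−Well 7: 951a + 285b = 352.9;  Well 9−Well 7: 288a + 631b = 392.8.
Solving gives a = 0.213768, b = 0.524936.
Then c = 257.3 − a·313 − b·-5 = 193.02.
At (361, 1208): z_contact = 77.17 + 634.12 + 193.02 = 904.31 m.
Depth below ground = 950 − 904.31 = 45.7 m.

45.7 m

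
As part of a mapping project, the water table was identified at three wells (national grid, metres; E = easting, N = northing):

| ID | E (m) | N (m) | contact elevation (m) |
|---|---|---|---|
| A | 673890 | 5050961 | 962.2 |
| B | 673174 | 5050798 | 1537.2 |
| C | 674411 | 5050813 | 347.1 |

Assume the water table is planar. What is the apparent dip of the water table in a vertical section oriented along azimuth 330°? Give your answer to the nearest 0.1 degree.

Two edge vectors: A→B = (-716, -163, 575), A→C = (521, -148, -615.1).
Normal n = (A→B) × (A→C) = (185361.3, -140836.6, 190891).
So ∂z/∂E = −n_x/n_z = −0.97103 and ∂z/∂N = −n_y/n_z = 0.73779.
Unit vector along 330° is (sin 330°, cos 330°) = (-0.5000, 0.8660).
Slope in that direction = a·(-0.5000) + b·(0.8660) = 1.12446.
Apparent dip = arctan|1.12446| = 48.4° (true dip is 50.6°, so apparent ≤ true as expected).

48.4°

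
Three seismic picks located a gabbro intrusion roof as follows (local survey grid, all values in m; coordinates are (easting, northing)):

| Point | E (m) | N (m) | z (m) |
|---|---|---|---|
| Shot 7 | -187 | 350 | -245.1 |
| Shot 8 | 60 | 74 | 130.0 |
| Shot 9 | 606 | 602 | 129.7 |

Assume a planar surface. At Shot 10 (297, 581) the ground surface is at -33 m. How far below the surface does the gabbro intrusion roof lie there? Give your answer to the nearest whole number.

Two edge vectors: Shot 7→Shot 8 = (247, -276, 375.1), Shot 7→Shot 9 = (793, 252, 374.8).
Normal n = (Shot 7→Shot 8) × (Shot 7→Shot 9) = (-197970, 204878.7, 281112).
So ∂z/∂E = −n_x/n_z = 0.70424 and ∂z/∂N = −n_y/n_z = −0.72882.
Intercept c from Shot 7: -245.1 + 131.69 + 255.09 = 141.68.
At (297, 581): z_contact = 209.2 − 423.4 + 141.68 = -72.6 m.
Depth below ground = -33 − (-72.6) = 40 m.

40 m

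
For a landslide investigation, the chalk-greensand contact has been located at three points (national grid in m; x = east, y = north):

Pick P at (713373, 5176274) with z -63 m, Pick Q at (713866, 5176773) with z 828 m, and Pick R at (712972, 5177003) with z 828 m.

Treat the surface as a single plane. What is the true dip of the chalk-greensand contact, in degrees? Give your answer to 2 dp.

55.77°

Let the plane be z = a·x + b·y + c.
Pick Q−Pick P: 493a + 499b = 891;  Pick R−Pick P: −401a + 729b = 891.
Solving gives a = 0.36628, b = 1.42370.
Gradient magnitude |∇z| = √(a² + b²) = √(0.13416 + 2.02692) = 1.47006.
True dip = arctan(1.47006) = 55.77°, dipping toward SSW (azimuth ≈ 194°).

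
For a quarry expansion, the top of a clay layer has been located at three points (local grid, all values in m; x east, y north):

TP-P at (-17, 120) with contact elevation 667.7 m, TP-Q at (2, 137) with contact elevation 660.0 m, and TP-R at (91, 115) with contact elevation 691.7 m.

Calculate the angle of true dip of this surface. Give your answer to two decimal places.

Let the plane be z = a·x + b·y + c.
TP-Q−TP-P: 19a + 17b = −7.7;  TP-R−TP-P: 108a − 5b = 24.
Solving gives a = 0.19135, b = −0.66680.
Gradient magnitude |∇z| = √(a² + b²) = √(0.03662 + 0.44463) = 0.69372.
True dip = arctan(0.69372) = 34.75°, dipping toward NNW (azimuth ≈ 344°).

34.75°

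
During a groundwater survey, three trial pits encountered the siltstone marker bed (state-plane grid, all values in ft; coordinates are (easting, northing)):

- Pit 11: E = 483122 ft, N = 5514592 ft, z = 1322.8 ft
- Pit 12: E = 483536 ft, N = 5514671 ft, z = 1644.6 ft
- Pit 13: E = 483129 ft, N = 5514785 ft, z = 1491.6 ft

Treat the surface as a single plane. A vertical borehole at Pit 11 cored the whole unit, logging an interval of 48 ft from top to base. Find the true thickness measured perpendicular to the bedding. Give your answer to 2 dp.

Let the plane be z = a·E + b·N + c.
Pit 12−Pit 11: 414a + 79b = 321.8;  Pit 13−Pit 11: 7a + 193b = 168.8.
Solving gives a = 0.61465, b = 0.85232.
|∇z| = √(a²+b²) = 1.05083, so dip δ = arctan(1.05083) = 46.42°.
True thickness = vertical thickness × cos δ = 48 × cos 46.42° = 33.09 ft.

33.09 ft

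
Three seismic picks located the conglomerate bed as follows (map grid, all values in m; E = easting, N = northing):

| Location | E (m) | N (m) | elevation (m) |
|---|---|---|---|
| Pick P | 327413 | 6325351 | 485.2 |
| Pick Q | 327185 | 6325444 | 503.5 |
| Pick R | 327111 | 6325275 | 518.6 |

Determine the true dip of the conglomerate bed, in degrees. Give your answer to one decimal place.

Two edge vectors: Pick P→Pick Q = (-228, 93, 18.3), Pick P→Pick R = (-302, -76, 33.4).
Normal n = (Pick P→Pick Q) × (Pick P→Pick R) = (4497, 2088.6, 45414).
So ∂z/∂E = −n_x/n_z = −0.09902 and ∂z/∂N = −n_y/n_z = −0.04599.
Gradient magnitude |∇z| = √(a² + b²) = √(0.00981 + 0.00212) = 0.10918.
True dip = arctan(0.10918) = 6.2°, dipping toward ENE (azimuth ≈ 065°).

6.2°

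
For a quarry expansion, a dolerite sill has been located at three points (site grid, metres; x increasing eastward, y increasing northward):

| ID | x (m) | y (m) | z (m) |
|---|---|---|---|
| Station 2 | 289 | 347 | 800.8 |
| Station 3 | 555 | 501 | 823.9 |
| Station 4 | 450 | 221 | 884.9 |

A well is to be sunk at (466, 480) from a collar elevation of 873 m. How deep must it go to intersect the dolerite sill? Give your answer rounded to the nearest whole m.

Two edge vectors: Station 2→Station 3 = (266, 154, 23.1), Station 2→Station 4 = (161, -126, 84.1).
Normal n = (Station 2→Station 3) × (Station 2→Station 4) = (15862, -18651.5, -58310).
So ∂z/∂x = −n_x/n_z = 0.27203 and ∂z/∂y = −n_y/n_z = −0.31987.
Intercept c from Station 2: 800.8 − 78.62 + 110.99 = 833.18.
At (466, 480): z_contact = 126.8 − 153.5 + 833.18 = 806.4 m.
Depth below ground = 873 − 806.4 = 67 m.

67 m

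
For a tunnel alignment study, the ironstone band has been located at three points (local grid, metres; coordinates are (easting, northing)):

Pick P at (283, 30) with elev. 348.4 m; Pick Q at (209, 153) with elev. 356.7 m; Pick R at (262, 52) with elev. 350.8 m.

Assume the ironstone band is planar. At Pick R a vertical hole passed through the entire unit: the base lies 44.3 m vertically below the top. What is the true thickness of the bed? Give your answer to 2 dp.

43.99 m

Two edge vectors: Pick P→Pick Q = (-74, 123, 8.3), Pick P→Pick R = (-21, 22, 2.4).
Normal n = (Pick P→Pick Q) × (Pick P→Pick R) = (112.6, 3.3, 955).
So ∂z/∂E = −n_x/n_z = −0.11791 and ∂z/∂N = −n_y/n_z = −0.00346.
|∇z| = √(a²+b²) = 0.11796, so dip δ = arctan(0.11796) = 6.73°.
True thickness = vertical thickness × cos δ = 44.3 × cos 6.73° = 43.99 m.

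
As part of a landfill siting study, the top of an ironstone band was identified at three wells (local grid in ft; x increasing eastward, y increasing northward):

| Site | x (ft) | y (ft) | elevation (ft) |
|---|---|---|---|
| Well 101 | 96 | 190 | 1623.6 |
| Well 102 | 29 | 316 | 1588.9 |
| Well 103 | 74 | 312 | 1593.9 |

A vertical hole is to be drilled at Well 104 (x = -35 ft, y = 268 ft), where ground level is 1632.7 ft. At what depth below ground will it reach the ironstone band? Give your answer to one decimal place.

Two edge vectors: Well 101→Well 102 = (-67, 126, -34.7), Well 101→Well 103 = (-22, 122, -29.7).
Normal n = (Well 101→Well 102) × (Well 101→Well 103) = (491.2, -1226.5, -5402).
So ∂z/∂x = −n_x/n_z = 0.09093 and ∂z/∂y = −n_y/n_z = −0.22705.
Intercept c from Well 101: 1623.6 − 8.73 + 43.14 = 1658.01.
At (-35, 268): z_contact = −3.18 − 60.85 + 1658.01 = 1593.98 ft.
Depth below ground = 1632.7 − 1593.98 = 38.7 ft.

38.7 ft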